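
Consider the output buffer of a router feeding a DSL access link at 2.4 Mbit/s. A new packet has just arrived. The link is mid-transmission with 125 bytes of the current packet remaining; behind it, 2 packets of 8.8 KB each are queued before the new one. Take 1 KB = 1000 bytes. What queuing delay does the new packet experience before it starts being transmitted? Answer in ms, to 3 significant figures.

Each queued packet: L/R = 70400/2400000 = 29.3333 ms.
2 queued → 58.6667 ms.
Plus remaining 1000 bits of current packet: 0.416667 ms.
Queuing delay = 59.1 ms.

59.1 ms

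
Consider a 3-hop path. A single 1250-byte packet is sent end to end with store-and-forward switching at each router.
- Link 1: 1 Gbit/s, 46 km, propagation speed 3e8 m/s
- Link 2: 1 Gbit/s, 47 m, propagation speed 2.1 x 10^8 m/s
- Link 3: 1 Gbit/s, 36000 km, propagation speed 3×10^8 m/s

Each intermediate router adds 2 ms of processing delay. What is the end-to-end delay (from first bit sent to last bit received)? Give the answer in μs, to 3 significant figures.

L = 1250 × 8 = 10000 bits.
Transmission delay per hop = L/R = 10000/1000000000 = 10 μs; 3 hops → 30 μs.
Propagation delays (d/s per hop): 153.333, 0.22381, 120000 μs; sum = 120154 μs.
Processing at 2 router(s): 2 × 2 ms = 4000 μs.
End-to-end = 124000 μs.

124000 μs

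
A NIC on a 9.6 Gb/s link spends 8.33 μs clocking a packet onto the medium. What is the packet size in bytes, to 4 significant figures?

L = R × t_tx = 9600000000 b/s × 8.33e-06 s = 79968 bits.
In bytes: 79968 / 8 = 9996 bytes.

9996 bytes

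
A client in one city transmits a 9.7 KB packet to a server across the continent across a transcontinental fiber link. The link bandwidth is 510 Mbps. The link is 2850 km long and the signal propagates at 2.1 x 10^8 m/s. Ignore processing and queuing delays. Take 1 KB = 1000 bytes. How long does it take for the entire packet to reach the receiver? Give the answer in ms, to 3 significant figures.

L = 77600 bits.
Transmission delay = L/R = 77600 / 510000000 = 0.152157 ms.
Propagation delay = d/s = 2850000 m / 210000000 m/s = 13.5714 ms.
Total = 13.7 ms.

13.7 ms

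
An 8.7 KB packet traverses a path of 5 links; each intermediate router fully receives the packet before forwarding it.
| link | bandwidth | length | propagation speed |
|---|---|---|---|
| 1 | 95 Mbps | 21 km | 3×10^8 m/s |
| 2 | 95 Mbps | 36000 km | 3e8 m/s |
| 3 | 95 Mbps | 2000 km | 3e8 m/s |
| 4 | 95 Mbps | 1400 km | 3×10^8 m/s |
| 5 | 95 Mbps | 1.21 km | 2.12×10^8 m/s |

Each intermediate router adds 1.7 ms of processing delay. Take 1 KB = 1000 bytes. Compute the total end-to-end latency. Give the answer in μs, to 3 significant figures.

142000 μs

L = 69600 bits.
Transmission delay per hop = L/R = 69600/95000000 = 732.632 μs; 5 hops → 3663.16 μs.
Propagation delays (d/s per hop): 70, 120000, 6666.67, 4666.67, 5.70755 μs; sum = 131409 μs.
Processing at 4 router(s): 4 × 1.7 ms = 6800 μs.
End-to-end = 142000 μs.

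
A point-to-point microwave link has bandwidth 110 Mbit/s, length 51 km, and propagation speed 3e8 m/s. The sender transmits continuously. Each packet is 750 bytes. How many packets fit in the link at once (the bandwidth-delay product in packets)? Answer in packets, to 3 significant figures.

3.12 packets

Propagation delay = 51000 / 300000000 = 0.00017 s.
BDP = R × t_prop = 110000000 × 0.00017 = 18700 bits.
In packets of 6000 bits: 3.12 packets.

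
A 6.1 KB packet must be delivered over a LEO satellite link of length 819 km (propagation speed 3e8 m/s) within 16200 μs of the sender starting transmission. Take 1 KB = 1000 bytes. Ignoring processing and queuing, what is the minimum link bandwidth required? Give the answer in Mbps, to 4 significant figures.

L = 48800 bits.
Propagation delay = 819000 / 300000000 = 2730 μs.
Transmission budget = 16200 − 2730 = 13470 μs.
R ≥ L / t_tx = 48800 bits / 0.01347 s = 3.623 Mbps.

3.623 Mbps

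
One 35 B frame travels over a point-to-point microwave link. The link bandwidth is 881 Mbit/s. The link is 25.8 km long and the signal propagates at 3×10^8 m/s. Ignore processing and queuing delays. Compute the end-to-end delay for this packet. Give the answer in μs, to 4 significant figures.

86.32 μs

L = 35 × 8 = 280 bits.
Transmission delay = L/R = 280 / 881000000 = 0.317821 μs.
Propagation delay = d/s = 25800 m / 300000000 m/s = 86 μs.
Total = 86.32 μs.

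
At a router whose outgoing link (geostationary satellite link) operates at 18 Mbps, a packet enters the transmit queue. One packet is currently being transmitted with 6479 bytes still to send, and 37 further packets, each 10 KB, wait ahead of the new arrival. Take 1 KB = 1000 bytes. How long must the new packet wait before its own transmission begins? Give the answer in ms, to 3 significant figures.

Each queued packet: L/R = 80000/18000000 = 4.44444 ms.
37 queued → 164.444 ms.
Plus remaining 51832 bits of current packet: 2.87956 ms.
Queuing delay = 167 ms.

167 ms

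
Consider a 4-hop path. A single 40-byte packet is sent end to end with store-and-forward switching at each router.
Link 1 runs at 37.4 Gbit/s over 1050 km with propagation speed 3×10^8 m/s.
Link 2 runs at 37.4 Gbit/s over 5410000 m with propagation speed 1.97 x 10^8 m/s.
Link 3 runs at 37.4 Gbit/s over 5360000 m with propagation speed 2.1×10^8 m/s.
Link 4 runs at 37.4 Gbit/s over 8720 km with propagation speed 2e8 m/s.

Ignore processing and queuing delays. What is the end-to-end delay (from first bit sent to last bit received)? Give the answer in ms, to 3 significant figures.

L = 40 × 8 = 320 bits.
Transmission delay per hop = L/R = 320/37400000000 = 8.55615e-06 ms; 4 hops → 3.42246e-05 ms.
Propagation delays (d/s per hop): 3.5, 27.4619, 25.5238, 43.6 ms; sum = 100.086 ms.
End-to-end = 100 ms.

100 ms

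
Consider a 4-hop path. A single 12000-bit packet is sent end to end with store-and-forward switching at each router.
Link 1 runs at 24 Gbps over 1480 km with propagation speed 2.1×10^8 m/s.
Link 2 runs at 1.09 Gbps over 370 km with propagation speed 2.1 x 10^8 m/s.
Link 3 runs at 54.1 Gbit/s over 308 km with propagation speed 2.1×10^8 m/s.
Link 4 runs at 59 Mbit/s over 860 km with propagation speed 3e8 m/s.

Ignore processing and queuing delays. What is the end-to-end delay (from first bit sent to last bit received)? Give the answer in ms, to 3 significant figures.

Transmission delays (L/R per hop): 0.0005, 0.0110092, 0.000221811, 0.20339 ms; sum = 0.215121 ms.
Propagation delays (d/s per hop): 7.04762, 1.7619, 1.46667, 2.86667 ms; sum = 13.1429 ms.
End-to-end = 13.4 ms.

13.4 ms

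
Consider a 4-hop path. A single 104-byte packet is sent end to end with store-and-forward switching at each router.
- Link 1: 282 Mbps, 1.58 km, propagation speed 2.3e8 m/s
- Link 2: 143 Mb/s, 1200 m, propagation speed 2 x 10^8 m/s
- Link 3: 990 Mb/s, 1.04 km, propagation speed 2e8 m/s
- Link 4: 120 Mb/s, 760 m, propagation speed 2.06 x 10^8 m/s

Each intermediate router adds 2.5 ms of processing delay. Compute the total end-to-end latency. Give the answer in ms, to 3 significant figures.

L = 104 × 8 = 832 bits.
Transmission delays (L/R per hop): 0.00295035, 0.00581818, 0.000840404, 0.00693333 ms; sum = 0.0165423 ms.
Propagation delays (d/s per hop): 0.00686957, 0.006, 0.0052, 0.00368932 ms; sum = 0.0217589 ms.
Processing at 3 router(s): 3 × 2.5 ms = 7.5 ms.
End-to-end = 7.54 ms.

7.54 ms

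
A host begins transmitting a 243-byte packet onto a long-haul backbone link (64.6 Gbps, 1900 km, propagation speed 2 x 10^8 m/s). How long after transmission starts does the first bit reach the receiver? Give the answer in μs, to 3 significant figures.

9500 μs

First bit experiences only propagation delay: d/s = 1900000/200000000 = 9500 μs.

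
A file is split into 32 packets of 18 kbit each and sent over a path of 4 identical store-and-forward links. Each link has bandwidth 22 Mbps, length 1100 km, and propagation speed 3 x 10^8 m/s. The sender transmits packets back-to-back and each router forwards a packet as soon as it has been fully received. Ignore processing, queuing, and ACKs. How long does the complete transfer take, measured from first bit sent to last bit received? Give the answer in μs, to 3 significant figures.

Per-hop transmission t_tx = L/R = 18000/22000000 = 818.182 μs.
Per-hop propagation t_prop = 1100000/300000000 = 3666.67 μs.
Pipeline fill: first packet needs 4·t_tx to clear all hops; remaining 31 packets each add one t_tx.
Total = (4+32-1)·t_tx + 4·t_prop = 35·818.182 + 4·3666.67 = 43300 μs.

43300 μs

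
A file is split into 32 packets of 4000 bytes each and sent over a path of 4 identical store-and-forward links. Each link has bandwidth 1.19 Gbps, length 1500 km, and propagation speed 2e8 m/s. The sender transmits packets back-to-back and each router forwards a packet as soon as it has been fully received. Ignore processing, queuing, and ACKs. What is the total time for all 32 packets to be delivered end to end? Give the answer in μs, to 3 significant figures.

Per-hop transmission t_tx = L/R = 32000/1190000000 = 26.8908 μs.
Per-hop propagation t_prop = 1500000/200000000 = 7500 μs.
Pipeline fill: first packet needs 4·t_tx to clear all hops; remaining 31 packets each add one t_tx.
Total = (4+32-1)·t_tx + 4·t_prop = 35·26.8908 + 4·7500 = 30900 μs.

30900 μs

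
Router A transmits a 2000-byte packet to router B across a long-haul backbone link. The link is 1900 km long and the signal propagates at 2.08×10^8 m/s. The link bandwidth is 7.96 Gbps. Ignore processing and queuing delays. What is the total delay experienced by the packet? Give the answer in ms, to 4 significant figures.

L = 2000 × 8 = 16000 bits.
Transmission delay = L/R = 16000 / 7960000000 = 0.00201005 ms.
Propagation delay = d/s = 1900000 m / 208000000 m/s = 9.13462 ms.
Total = 9.137 ms.

9.137 ms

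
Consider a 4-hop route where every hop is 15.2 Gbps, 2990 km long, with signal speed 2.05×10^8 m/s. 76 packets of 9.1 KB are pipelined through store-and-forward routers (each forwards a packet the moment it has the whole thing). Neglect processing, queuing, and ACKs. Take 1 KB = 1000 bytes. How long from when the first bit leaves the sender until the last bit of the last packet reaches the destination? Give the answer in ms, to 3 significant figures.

Per-hop transmission t_tx = L/R = 72800/15200000000 = 0.00478947 ms.
Per-hop propagation t_prop = 2990000/2.05e+08 = 14.5854 ms.
Pipeline fill: first packet needs 4·t_tx to clear all hops; remaining 75 packets each add one t_tx.
Total = (4+76-1)·t_tx + 4·t_prop = 79·0.00478947 + 4·14.5854 = 58.7 ms.

58.7 ms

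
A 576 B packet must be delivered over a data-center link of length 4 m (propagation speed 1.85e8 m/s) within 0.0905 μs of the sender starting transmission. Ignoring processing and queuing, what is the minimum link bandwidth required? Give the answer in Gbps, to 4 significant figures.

66.90 Gbps

L = 4608 bits.
Propagation delay = 4 / 185000000 = 0.0216216 μs.
Transmission budget = 0.0905 − 0.0216216 = 0.0688784 μs.
R ≥ L / t_tx = 4608 bits / 6.88784e-08 s = 66.90 Gbps.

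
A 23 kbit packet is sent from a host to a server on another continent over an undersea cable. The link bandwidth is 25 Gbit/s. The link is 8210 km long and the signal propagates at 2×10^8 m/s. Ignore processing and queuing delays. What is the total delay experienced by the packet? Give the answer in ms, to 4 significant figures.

L = 23000 bits.
Transmission delay = L/R = 23000 / 25000000000 = 0.00092 ms.
Propagation delay = d/s = 8210000 m / 200000000 m/s = 41.05 ms.
Total = 41.05 ms.

41.05 ms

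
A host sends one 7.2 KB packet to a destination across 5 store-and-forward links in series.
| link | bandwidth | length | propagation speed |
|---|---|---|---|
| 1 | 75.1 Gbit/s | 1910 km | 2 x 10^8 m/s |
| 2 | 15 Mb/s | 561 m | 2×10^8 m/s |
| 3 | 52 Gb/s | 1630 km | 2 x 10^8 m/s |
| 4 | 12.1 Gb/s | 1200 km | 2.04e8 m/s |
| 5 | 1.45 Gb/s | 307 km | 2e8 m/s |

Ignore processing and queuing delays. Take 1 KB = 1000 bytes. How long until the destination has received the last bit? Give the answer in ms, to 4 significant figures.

L = 57600 bits.
Transmission delays (L/R per hop): 0.000766977, 3.84, 0.00110769, 0.00476033, 0.0397241 ms; sum = 3.88636 ms.
Propagation delays (d/s per hop): 9.55, 0.002805, 8.15, 5.88235, 1.535 ms; sum = 25.1202 ms.
End-to-end = 29.01 ms.

29.01 ms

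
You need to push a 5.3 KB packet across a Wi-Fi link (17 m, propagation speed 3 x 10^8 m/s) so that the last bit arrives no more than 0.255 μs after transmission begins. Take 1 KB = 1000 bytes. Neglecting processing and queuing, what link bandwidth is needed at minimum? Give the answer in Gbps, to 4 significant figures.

213.8 Gbps

L = 42400 bits.
Propagation delay = 17 / 300000000 = 0.0566667 μs.
Transmission budget = 0.255 − 0.0566667 = 0.198333 μs.
R ≥ L / t_tx = 42400 bits / 1.98333e-07 s = 213.8 Gbps.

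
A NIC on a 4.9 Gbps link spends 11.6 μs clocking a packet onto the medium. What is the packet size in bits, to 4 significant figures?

56840 bits

L = R × t_tx = 4900000000 b/s × 1.16e-05 s = 56840 bits.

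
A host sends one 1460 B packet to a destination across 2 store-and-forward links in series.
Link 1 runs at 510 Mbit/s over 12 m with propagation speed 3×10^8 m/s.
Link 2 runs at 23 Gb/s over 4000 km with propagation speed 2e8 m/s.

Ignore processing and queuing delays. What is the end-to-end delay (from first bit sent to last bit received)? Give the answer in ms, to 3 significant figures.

20.0 ms

L = 1460 × 8 = 11680 bits.
Transmission delays (L/R per hop): 0.022902, 0.000507826 ms; sum = 0.0234098 ms.
Propagation delays (d/s per hop): 4e-05, 20 ms; sum = 20 ms.
End-to-end = 20.0 ms.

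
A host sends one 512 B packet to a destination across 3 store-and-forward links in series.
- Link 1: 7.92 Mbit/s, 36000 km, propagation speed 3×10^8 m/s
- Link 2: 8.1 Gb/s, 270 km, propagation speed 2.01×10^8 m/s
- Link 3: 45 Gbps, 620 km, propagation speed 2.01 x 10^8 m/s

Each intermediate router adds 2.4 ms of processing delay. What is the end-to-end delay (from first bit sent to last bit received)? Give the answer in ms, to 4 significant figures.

129.7 ms

L = 512 × 8 = 4096 bits.
Transmission delays (L/R per hop): 0.517172, 0.000505679, 9.10222e-05 ms; sum = 0.517768 ms.
Propagation delays (d/s per hop): 120, 1.34328, 3.08458 ms; sum = 124.428 ms.
Processing at 2 router(s): 2 × 2.4 ms = 4.8 ms.
End-to-end = 129.7 ms.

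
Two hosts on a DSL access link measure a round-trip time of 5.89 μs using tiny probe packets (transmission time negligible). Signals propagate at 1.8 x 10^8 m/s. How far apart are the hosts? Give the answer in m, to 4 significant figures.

530.1 m

One-way propagation = RTT/2 = 2.945 μs.
d = s × t = 180000000 × 2.945e-06 = 530.1 m.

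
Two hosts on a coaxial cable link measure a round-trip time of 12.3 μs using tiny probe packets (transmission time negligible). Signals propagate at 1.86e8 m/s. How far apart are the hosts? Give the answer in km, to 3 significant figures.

One-way propagation = RTT/2 = 6.15 μs.
d = s × t = 186000000 × 6.15e-06 = 1.14 km.

1.14 km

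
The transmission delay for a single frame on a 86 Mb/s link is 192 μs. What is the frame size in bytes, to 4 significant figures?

2064 bytes

L = R × t_tx = 86000000 b/s × 0.000192 s = 16512 bits.
In bytes: 16512 / 8 = 2064 bytes.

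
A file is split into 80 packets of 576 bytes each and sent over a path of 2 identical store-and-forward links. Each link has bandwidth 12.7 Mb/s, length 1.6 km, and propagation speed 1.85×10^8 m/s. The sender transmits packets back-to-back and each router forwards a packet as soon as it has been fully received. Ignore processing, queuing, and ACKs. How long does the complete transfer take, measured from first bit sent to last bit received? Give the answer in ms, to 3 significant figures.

29.4 ms

Per-hop transmission t_tx = L/R = 4608/12700000 = 0.362835 ms.
Per-hop propagation t_prop = 1600/185000000 = 0.00864865 ms.
Pipeline fill: first packet needs 2·t_tx to clear all hops; remaining 79 packets each add one t_tx.
Total = (2+80-1)·t_tx + 2·t_prop = 81·0.362835 + 2·0.00864865 = 29.4 ms.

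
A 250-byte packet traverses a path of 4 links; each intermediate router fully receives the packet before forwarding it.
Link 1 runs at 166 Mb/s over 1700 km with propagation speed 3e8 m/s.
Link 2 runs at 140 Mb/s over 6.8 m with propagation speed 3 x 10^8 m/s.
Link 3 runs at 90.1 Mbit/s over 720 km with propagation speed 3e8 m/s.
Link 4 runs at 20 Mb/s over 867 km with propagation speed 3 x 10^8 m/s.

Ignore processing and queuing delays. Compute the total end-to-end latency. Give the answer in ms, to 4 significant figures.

L = 250 × 8 = 2000 bits.
Transmission delays (L/R per hop): 0.0120482, 0.0142857, 0.0221976, 0.1 ms; sum = 0.148531 ms.
Propagation delays (d/s per hop): 5.66667, 2.26667e-05, 2.4, 2.89 ms; sum = 10.9567 ms.
End-to-end = 11.11 ms.

11.11 ms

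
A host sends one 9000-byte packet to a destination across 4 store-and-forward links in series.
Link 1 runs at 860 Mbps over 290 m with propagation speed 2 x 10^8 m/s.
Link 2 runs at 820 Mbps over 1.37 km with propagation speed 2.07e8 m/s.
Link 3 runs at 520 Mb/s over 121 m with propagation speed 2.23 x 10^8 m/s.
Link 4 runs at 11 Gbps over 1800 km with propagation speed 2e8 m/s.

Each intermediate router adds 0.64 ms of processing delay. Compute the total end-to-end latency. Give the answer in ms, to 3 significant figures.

11.2 ms

L = 9000 × 8 = 72000 bits.
Transmission delays (L/R per hop): 0.0837209, 0.0878049, 0.138462, 0.00654545 ms; sum = 0.316533 ms.
Propagation delays (d/s per hop): 0.00145, 0.00661836, 0.000542601, 9 ms; sum = 9.00861 ms.
Processing at 3 router(s): 3 × 0.64 ms = 1.92 ms.
End-to-end = 11.2 ms.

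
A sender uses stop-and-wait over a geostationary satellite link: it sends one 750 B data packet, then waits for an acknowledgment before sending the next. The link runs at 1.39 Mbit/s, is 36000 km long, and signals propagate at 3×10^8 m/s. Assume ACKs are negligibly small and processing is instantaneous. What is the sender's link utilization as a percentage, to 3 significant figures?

t_tx = L/R = 6000/1390000 = 0.00431655 s.
t_prop = 36000000/300000000 = 0.12 s; RTT = 0.24 s.
Cycle = t_tx + RTT = 0.244317 s.
Utilization = t_tx / cycle = 0.00431655/0.244317 = 1.77 %.

1.77 %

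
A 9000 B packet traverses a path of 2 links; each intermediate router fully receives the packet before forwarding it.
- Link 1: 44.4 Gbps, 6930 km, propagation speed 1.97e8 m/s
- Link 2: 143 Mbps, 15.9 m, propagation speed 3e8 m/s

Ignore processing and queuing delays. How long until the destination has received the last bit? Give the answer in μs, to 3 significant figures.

35700 μs

L = 9000 × 8 = 72000 bits.
Transmission delays (L/R per hop): 1.62162, 503.497 μs; sum = 505.118 μs.
Propagation delays (d/s per hop): 35177.7, 0.053 μs; sum = 35177.7 μs.
End-to-end = 35700 μs.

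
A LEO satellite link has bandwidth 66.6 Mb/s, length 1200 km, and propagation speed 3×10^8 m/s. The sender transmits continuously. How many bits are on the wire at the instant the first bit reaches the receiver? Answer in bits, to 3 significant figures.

Propagation delay = 1200000 / 300000000 = 0.004 s.
BDP = R × t_prop = 6.66e+07 × 0.004 = 266400 bits.

266000 bits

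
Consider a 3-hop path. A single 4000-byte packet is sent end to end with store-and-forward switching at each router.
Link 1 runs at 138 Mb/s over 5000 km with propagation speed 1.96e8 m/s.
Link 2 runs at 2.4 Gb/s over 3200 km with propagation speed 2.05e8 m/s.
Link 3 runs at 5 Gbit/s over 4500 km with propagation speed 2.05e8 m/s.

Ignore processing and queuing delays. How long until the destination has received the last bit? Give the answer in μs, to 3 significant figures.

63300 μs

L = 4000 × 8 = 32000 bits.
Transmission delays (L/R per hop): 231.884, 13.3333, 6.4 μs; sum = 251.617 μs.
Propagation delays (d/s per hop): 25510.2, 15609.8, 21951.2 μs; sum = 63071.2 μs.
End-to-end = 63300 μs.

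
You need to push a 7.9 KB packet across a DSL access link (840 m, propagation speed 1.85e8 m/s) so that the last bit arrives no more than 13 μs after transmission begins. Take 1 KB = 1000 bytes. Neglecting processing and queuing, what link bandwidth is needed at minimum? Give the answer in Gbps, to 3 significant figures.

7.47 Gbps

L = 63200 bits.
Propagation delay = 840 / 185000000 = 4.54054 μs.
Transmission budget = 13 − 4.54054 = 8.45946 μs.
R ≥ L / t_tx = 63200 bits / 8.45946e-06 s = 7.47 Gbps.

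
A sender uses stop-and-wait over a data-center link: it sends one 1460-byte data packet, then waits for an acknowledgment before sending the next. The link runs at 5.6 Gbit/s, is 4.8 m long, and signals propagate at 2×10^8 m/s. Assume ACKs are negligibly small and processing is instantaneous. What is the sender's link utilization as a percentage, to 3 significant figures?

t_tx = L/R = 11680/5600000000 = 2.08571e-06 s.
t_prop = 4.8/200000000 = 2.4e-08 s; RTT = 4.8e-08 s.
Cycle = t_tx + RTT = 2.13371e-06 s.
Utilization = t_tx / cycle = 2.08571e-06/2.13371e-06 = 97.8 %.

97.8 %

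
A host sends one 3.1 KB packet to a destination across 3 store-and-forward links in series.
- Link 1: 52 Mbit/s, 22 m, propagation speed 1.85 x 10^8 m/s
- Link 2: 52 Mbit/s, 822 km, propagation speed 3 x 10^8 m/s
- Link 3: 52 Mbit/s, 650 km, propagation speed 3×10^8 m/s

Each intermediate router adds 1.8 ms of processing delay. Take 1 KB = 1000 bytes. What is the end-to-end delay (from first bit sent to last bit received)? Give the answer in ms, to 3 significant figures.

9.94 ms

L = 24800 bits.
Transmission delay per hop = L/R = 24800/52000000 = 0.476923 ms; 3 hops → 1.43077 ms.
Propagation delays (d/s per hop): 0.000118919, 2.74, 2.16667 ms; sum = 4.90679 ms.
Processing at 2 router(s): 2 × 1.8 ms = 3.6 ms.
End-to-end = 9.94 ms.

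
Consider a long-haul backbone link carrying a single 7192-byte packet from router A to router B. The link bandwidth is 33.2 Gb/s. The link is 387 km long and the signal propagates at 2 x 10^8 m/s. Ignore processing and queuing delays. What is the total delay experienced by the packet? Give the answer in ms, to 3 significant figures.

L = 7192 × 8 = 57536 bits.
Transmission delay = L/R = 57536 / 3.32e+10 = 0.00173301 ms.
Propagation delay = d/s = 387000 m / 200000000 m/s = 1.935 ms.
Total = 1.94 ms.

1.94 ms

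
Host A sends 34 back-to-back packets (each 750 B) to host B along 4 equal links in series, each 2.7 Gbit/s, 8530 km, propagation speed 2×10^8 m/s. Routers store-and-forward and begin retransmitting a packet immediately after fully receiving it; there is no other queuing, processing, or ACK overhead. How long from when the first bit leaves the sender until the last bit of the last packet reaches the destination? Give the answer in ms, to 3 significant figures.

Per-hop transmission t_tx = L/R = 6000/2700000000 = 0.00222222 ms.
Per-hop propagation t_prop = 8530000/200000000 = 42.65 ms.
Pipeline fill: first packet needs 4·t_tx to clear all hops; remaining 33 packets each add one t_tx.
Total = (4+34-1)·t_tx + 4·t_prop = 37·0.00222222 + 4·42.65 = 171 ms.

171 ms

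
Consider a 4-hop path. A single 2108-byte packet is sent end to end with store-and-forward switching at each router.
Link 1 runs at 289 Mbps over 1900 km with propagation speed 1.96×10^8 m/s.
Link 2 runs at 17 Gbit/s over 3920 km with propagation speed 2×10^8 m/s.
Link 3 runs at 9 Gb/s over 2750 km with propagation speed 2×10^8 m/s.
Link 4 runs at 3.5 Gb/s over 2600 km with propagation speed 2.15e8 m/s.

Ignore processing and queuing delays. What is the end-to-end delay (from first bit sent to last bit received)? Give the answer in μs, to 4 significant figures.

L = 2108 × 8 = 16864 bits.
Transmission delays (L/R per hop): 58.3529, 0.992, 1.87378, 4.81829 μs; sum = 66.037 μs.
Propagation delays (d/s per hop): 9693.88, 19600, 13750, 12093 μs; sum = 55136.9 μs.
End-to-end = 55200 μs.

55200 μs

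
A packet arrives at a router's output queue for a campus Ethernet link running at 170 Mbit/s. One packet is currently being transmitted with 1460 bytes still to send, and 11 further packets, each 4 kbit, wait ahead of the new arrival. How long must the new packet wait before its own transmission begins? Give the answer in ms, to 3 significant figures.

0.328 ms

Each queued packet: L/R = 4000/170000000 = 0.0235294 ms.
11 queued → 0.258824 ms.
Plus remaining 11680 bits of current packet: 0.0687059 ms.
Queuing delay = 0.328 ms.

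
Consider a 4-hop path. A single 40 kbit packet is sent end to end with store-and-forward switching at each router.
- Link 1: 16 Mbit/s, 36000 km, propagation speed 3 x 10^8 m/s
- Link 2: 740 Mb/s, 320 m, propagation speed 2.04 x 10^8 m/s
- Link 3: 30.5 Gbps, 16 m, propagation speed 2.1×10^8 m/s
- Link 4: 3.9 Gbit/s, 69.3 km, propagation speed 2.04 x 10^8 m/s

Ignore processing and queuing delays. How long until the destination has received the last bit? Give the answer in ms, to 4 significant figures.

122.9 ms

L = 40000 bits.
Transmission delays (L/R per hop): 2.5, 0.0540541, 0.00131148, 0.0102564 ms; sum = 2.56562 ms.
Propagation delays (d/s per hop): 120, 0.00156863, 7.61905e-05, 0.339706 ms; sum = 120.341 ms.
End-to-end = 122.9 ms.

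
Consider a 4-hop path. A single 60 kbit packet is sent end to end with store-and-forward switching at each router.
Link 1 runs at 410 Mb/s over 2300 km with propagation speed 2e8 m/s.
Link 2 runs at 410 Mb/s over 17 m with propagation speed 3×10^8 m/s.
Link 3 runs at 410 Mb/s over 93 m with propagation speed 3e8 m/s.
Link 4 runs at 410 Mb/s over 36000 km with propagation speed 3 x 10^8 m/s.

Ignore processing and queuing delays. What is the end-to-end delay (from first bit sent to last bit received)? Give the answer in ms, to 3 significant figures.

L = 60000 bits.
Transmission delay per hop = L/R = 60000/410000000 = 0.146341 ms; 4 hops → 0.585366 ms.
Propagation delays (d/s per hop): 11.5, 5.66667e-05, 0.00031, 120 ms; sum = 131.5 ms.
End-to-end = 132 ms.

132 ms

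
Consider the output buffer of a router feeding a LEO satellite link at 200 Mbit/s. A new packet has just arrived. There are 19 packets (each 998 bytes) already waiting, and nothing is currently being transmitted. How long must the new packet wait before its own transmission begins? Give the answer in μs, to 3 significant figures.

Each queued packet: L/R = 7984/200000000 = 39.92 μs.
19 queued → 758.48 μs.
Queuing delay = 758 μs.

758 μs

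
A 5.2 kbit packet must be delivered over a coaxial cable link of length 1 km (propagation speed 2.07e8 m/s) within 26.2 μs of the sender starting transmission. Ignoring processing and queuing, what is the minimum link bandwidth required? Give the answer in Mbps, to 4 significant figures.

243.3 Mbps

Propagation delay = 1000 / 2.07e+08 = 4.83092 μs.
Transmission budget = 26.2 − 4.83092 = 21.3691 μs.
R ≥ L / t_tx = 5200 bits / 2.13691e-05 s = 243.3 Mbps.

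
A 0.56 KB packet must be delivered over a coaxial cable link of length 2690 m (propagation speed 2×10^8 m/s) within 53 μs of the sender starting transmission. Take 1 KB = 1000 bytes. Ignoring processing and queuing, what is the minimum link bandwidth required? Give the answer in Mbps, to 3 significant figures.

L = 4480 bits.
Propagation delay = 2690 / 200000000 = 13.45 μs.
Transmission budget = 53 − 13.45 = 39.55 μs.
R ≥ L / t_tx = 4480 bits / 3.955e-05 s = 113 Mbps.

113 Mbps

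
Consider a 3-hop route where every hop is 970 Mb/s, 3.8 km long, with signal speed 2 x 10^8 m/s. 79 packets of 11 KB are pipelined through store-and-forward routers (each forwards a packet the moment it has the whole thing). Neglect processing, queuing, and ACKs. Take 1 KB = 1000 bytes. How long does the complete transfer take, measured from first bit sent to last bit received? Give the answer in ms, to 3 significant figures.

Per-hop transmission t_tx = L/R = 88000/970000000 = 0.0907216 ms.
Per-hop propagation t_prop = 3800/200000000 = 0.019 ms.
Pipeline fill: first packet needs 3·t_tx to clear all hops; remaining 78 packets each add one t_tx.
Total = (3+79-1)·t_tx + 3·t_prop = 81·0.0907216 + 3·0.019 = 7.41 ms.

7.41 ms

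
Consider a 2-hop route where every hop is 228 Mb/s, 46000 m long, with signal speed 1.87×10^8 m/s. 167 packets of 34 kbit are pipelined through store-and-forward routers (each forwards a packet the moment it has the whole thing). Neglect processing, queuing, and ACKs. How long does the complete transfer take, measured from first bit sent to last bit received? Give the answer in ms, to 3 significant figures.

Per-hop transmission t_tx = L/R = 34000/228000000 = 0.149123 ms.
Per-hop propagation t_prop = 46000/187000000 = 0.245989 ms.
Pipeline fill: first packet needs 2·t_tx to clear all hops; remaining 166 packets each add one t_tx.
Total = (2+167-1)·t_tx + 2·t_prop = 168·0.149123 + 2·0.245989 = 25.5 ms.

25.5 ms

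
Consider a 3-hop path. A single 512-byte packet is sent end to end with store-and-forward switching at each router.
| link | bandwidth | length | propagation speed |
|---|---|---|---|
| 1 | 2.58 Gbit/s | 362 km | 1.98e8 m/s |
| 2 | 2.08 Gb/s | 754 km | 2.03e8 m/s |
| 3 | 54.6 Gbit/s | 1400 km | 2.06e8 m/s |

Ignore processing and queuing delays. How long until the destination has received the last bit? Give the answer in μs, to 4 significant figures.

L = 512 × 8 = 4096 bits.
Transmission delays (L/R per hop): 1.5876, 1.96923, 0.0750183 μs; sum = 3.63185 μs.
Propagation delays (d/s per hop): 1828.28, 3714.29, 6796.12 μs; sum = 12338.7 μs.
End-to-end = 12340 μs.

12340 μs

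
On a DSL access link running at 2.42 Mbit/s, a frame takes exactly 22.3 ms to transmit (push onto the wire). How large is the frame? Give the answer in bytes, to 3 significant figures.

L = R × t_tx = 2420000 b/s × 0.0223 s = 53966 bits.
In bytes: 53966 / 8 = 6750 bytes.

6750 bytes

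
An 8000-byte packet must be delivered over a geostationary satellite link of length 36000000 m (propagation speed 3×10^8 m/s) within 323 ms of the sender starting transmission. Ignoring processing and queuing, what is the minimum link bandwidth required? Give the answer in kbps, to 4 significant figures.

315.3 kbps

L = 64000 bits.
Propagation delay = 36000000 / 300000000 = 120 ms.
Transmission budget = 323 − 120 = 203 ms.
R ≥ L / t_tx = 64000 bits / 0.203 s = 315.3 kbps.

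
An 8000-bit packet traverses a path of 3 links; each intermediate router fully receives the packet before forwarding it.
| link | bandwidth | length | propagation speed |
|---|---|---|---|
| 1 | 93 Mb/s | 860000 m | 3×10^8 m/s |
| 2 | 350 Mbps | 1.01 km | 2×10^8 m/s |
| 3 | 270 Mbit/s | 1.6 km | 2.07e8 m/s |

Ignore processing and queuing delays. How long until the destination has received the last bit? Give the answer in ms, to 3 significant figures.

Transmission delays (L/R per hop): 0.0860215, 0.0228571, 0.0296296 ms; sum = 0.138508 ms.
Propagation delays (d/s per hop): 2.86667, 0.00505, 0.00772947 ms; sum = 2.87945 ms.
End-to-end = 3.02 ms.

3.02 ms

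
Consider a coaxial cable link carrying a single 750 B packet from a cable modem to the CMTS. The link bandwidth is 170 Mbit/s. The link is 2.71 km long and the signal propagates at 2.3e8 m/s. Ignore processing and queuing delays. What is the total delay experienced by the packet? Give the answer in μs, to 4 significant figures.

L = 750 × 8 = 6000 bits.
Transmission delay = L/R = 6000 / 170000000 = 35.2941 μs.
Propagation delay = d/s = 2710 m / 2.3e+08 m/s = 11.7826 μs.
Total = 47.08 μs.

47.08 μs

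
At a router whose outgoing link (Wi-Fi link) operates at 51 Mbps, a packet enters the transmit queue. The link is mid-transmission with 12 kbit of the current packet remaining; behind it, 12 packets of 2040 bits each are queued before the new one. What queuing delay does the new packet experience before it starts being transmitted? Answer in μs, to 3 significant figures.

Each queued packet: L/R = 2040/51000000 = 40 μs.
12 queued → 480 μs.
Plus remaining 12000 bits of current packet: 235.294 μs.
Queuing delay = 715 μs.

715 μs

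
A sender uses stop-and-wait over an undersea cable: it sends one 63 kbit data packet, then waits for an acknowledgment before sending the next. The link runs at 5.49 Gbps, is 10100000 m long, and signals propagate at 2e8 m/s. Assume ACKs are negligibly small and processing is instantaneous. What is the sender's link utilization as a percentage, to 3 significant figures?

0.0114 %

t_tx = L/R = 63000/5490000000 = 1.14754e-05 s.
t_prop = 10100000/200000000 = 0.0505 s; RTT = 0.101 s.
Cycle = t_tx + RTT = 0.101011 s.
Utilization = t_tx / cycle = 1.14754e-05/0.101011 = 0.0114 %.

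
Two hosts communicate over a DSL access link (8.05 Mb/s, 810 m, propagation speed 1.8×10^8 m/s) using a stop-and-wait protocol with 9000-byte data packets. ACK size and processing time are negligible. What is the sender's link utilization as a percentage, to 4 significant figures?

t_tx = L/R = 72000/8.05e+06 = 0.0089441 s.
t_prop = 810/180000000 = 4.5e-06 s; RTT = 9e-06 s.
Cycle = t_tx + RTT = 0.0089531 s.
Utilization = t_tx / cycle = 0.0089441/0.0089531 = 99.90 %.

99.90 %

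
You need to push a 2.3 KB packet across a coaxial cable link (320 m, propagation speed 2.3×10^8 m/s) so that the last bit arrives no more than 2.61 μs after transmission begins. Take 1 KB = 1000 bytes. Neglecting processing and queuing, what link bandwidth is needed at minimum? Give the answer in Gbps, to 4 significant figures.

L = 18400 bits.
Propagation delay = 320 / 2.3e+08 = 1.3913 μs.
Transmission budget = 2.61 − 1.3913 = 1.2187 μs.
R ≥ L / t_tx = 18400 bits / 1.2187e-06 s = 15.10 Gbps.

15.10 Gbps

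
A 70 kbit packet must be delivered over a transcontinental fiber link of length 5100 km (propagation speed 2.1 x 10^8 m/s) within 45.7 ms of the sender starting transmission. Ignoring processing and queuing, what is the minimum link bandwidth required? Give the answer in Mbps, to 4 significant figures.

3.269 Mbps

Propagation delay = 5100000 / 210000000 = 24.2857 ms.
Transmission budget = 45.7 − 24.2857 = 21.4143 ms.
R ≥ L / t_tx = 70000 bits / 0.0214143 s = 3.269 Mbps.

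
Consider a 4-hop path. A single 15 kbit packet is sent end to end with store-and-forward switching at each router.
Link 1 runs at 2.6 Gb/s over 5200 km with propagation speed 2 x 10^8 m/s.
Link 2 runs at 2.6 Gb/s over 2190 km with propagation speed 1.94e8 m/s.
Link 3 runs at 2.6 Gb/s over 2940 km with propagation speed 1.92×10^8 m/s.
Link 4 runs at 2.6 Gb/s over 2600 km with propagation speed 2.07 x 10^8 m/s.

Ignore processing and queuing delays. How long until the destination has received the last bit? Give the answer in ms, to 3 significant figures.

65.2 ms

L = 15000 bits.
Transmission delay per hop = L/R = 15000/2600000000 = 0.00576923 ms; 4 hops → 0.0230769 ms.
Propagation delays (d/s per hop): 26, 11.2887, 15.3125, 12.5604 ms; sum = 65.1615 ms.
End-to-end = 65.2 ms.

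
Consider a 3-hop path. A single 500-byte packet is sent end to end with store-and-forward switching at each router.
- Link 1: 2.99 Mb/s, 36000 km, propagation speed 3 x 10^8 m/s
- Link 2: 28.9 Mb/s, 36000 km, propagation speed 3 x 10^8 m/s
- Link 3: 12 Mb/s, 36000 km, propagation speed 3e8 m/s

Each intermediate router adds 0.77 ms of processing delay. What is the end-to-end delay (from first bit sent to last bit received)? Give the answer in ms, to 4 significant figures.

363.3 ms

L = 500 × 8 = 4000 bits.
Transmission delays (L/R per hop): 1.33779, 0.138408, 0.333333 ms; sum = 1.80953 ms.
Propagation delays (d/s per hop): 120, 120, 120 ms; sum = 360 ms.
Processing at 2 router(s): 2 × 0.77 ms = 1.54 ms.
End-to-end = 363.3 ms.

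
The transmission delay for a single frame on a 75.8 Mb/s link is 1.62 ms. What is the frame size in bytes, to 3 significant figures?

15300 bytes

L = R × t_tx = 75800000 b/s × 0.00162 s = 122796 bits.
In bytes: 122796 / 8 = 15300 bytes.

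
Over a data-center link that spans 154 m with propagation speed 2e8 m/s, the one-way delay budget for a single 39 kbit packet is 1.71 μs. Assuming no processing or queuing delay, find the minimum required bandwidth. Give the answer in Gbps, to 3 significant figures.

Propagation delay = 154 / 200000000 = 0.77 μs.
Transmission budget = 1.71 − 0.77 = 0.94 μs.
R ≥ L / t_tx = 39000 bits / 9.4e-07 s = 41.5 Gbps.

41.5 Gbps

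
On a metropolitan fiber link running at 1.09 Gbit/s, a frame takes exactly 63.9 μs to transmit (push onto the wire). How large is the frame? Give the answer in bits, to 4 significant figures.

L = R × t_tx = 1090000000 b/s × 6.39e-05 s = 69651 bits.

69650 bits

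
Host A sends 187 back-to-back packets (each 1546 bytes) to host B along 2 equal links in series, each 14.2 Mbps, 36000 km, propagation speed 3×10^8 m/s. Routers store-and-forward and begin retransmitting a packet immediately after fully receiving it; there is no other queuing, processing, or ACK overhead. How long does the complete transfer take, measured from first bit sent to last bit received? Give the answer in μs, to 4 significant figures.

403700 μs

Per-hop transmission t_tx = L/R = 12368/14200000 = 870.986 μs.
Per-hop propagation t_prop = 36000000/300000000 = 120000 μs.
Pipeline fill: first packet needs 2·t_tx to clear all hops; remaining 186 packets each add one t_tx.
Total = (2+187-1)·t_tx + 2·t_prop = 188·870.986 + 2·120000 = 403700 μs.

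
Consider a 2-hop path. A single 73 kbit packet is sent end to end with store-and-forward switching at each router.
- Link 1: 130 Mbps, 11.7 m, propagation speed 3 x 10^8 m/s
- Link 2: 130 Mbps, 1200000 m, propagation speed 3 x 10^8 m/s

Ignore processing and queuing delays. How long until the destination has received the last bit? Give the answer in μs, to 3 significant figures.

L = 73000 bits.
Transmission delay per hop = L/R = 73000/130000000 = 561.538 μs; 2 hops → 1123.08 μs.
Propagation delays (d/s per hop): 0.039, 4000 μs; sum = 4000.04 μs.
End-to-end = 5120 μs.

5120 μs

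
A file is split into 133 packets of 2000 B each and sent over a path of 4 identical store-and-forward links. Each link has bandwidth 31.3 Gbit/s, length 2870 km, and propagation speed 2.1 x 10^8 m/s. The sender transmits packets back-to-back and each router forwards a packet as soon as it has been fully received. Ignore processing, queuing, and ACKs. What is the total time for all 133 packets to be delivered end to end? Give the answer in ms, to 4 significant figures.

Per-hop transmission t_tx = L/R = 16000/31300000000 = 0.000511182 ms.
Per-hop propagation t_prop = 2870000/210000000 = 13.6667 ms.
Pipeline fill: first packet needs 4·t_tx to clear all hops; remaining 132 packets each add one t_tx.
Total = (4+133-1)·t_tx + 4·t_prop = 136·0.000511182 + 4·13.6667 = 54.74 ms.

54.74 ms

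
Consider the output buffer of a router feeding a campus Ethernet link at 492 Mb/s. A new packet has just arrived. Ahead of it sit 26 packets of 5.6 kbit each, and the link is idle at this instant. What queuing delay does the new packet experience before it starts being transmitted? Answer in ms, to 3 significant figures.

0.296 ms

Each queued packet: L/R = 5600/492000000 = 0.0113821 ms.
26 queued → 0.295935 ms.
Queuing delay = 0.296 ms.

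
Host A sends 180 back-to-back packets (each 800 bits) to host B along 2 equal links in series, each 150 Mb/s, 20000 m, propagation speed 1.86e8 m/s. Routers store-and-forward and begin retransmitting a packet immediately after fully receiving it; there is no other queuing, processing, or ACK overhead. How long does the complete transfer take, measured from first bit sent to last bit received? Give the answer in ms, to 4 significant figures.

1.180 ms

Per-hop transmission t_tx = L/R = 800/150000000 = 0.00533333 ms.
Per-hop propagation t_prop = 20000/186000000 = 0.107527 ms.
Pipeline fill: first packet needs 2·t_tx to clear all hops; remaining 179 packets each add one t_tx.
Total = (2+180-1)·t_tx + 2·t_prop = 181·0.00533333 + 2·0.107527 = 1.180 ms.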